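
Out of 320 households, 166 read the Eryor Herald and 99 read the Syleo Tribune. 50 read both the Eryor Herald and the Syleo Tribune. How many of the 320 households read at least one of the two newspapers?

Using inclusion–exclusion:
|at least one| = 166 + 99 − 50 = 215

215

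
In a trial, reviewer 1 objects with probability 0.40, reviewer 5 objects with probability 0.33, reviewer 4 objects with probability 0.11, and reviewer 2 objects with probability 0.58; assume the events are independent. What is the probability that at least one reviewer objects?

0.8497324

P(none) = (1 − 0.40) × (1 − 0.33) × (1 − 0.11) × (1 − 0.58) = 0.60 × 0.67 × 0.89 × 0.42 = 0.1502676
P(at least one) = 1 − 0.1502676 = 0.8497324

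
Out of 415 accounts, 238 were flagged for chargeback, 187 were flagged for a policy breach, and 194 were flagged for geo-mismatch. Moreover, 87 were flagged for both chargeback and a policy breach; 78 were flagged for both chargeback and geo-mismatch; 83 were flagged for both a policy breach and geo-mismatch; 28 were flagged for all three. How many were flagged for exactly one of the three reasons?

Using the inclusion–exclusion count for exactly one event:
|exactly one| = 238 + 187 + 194 − 2·87 − 2·78 − 2·83 + 3·28 = 207

207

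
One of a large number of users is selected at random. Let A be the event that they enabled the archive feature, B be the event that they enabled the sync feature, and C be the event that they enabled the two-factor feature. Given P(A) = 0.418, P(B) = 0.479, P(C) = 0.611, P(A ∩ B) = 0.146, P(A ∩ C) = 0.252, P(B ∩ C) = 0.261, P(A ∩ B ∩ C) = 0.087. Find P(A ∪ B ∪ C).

P(A ∪ B ∪ C) = 0.418 + 0.479 + 0.611 − 0.146 − 0.252 − 0.261 + 0.087 = 0.936

0.936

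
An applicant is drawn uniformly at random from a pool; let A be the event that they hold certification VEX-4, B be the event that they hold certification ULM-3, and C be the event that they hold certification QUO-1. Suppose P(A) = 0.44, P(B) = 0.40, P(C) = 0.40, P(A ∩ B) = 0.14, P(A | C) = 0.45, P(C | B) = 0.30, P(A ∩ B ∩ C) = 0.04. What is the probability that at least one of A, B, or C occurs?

0.84

P(A ∩ C) = P(C)·P(A|C) = 0.40 × 0.45 = 0.18
P(B ∩ C) = P(B)·P(C|B) = 0.40 × 0.30 = 0.12
By inclusion–exclusion:
P(A ∪ B ∪ C) = 0.44 + 0.40 + 0.40 − 0.14 − 0.18 − 0.12 + 0.04 = 0.84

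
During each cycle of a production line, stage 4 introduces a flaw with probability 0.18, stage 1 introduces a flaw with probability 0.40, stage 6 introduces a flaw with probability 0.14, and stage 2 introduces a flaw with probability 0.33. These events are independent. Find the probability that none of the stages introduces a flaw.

0.2834904

P(none) = (1 − 0.18) × (1 − 0.40) × (1 − 0.14) × (1 − 0.33) = 0.82 × 0.60 × 0.86 × 0.67 = 0.2834904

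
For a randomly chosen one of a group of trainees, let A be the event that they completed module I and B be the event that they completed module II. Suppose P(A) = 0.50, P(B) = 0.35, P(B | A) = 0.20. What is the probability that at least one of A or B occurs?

P(A ∩ B) = P(A)·P(B|A) = 0.50 × 0.20 = 0.10
Apply inclusion-exclusion:
P(A ∪ B) = 0.50 + 0.35 − 0.10 = 0.75

0.75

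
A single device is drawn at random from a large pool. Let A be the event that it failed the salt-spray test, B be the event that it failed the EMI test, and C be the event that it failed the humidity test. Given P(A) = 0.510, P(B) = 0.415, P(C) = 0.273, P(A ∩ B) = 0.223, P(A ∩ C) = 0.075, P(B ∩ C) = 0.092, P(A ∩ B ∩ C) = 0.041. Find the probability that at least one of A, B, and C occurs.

Inclusion–exclusion gives
P(A ∪ B ∪ C) = 0.510 + 0.415 + 0.273 − 0.223 − 0.075 − 0.092 + 0.041 = 0.849

0.849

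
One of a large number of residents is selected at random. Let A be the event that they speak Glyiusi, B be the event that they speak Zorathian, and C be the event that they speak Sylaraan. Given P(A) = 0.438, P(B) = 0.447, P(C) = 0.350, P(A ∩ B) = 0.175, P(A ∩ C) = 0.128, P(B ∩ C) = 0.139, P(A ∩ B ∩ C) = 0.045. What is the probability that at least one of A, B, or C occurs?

By inclusion-exclusion,
P(A ∪ B ∪ C) = 0.438 + 0.447 + 0.350 − 0.175 − 0.128 − 0.139 + 0.045 = 0.838

0.838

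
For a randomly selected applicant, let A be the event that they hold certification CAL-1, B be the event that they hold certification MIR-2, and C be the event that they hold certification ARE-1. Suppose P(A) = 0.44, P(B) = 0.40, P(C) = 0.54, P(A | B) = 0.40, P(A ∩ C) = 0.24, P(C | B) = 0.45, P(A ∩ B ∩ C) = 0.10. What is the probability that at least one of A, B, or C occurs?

0.90

P(A ∩ B) = P(B)·P(A|B) = 0.40 × 0.40 = 0.16
P(B ∩ C) = P(B)·P(C|B) = 0.40 × 0.45 = 0.18
P(A ∪ B ∪ C) = 0.44 + 0.40 + 0.54 − 0.16 − 0.24 − 0.18 + 0.10 = 0.90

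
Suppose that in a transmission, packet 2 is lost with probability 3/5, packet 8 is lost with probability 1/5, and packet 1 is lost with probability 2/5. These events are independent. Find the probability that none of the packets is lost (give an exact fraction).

24/125

P(none) = (1 − 3/5) × (1 − 1/5) × (1 − 2/5) = 2/5 × 4/5 × 3/5 = 24/125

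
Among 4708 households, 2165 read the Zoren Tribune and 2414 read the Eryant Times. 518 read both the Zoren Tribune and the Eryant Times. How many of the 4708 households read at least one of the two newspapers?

4061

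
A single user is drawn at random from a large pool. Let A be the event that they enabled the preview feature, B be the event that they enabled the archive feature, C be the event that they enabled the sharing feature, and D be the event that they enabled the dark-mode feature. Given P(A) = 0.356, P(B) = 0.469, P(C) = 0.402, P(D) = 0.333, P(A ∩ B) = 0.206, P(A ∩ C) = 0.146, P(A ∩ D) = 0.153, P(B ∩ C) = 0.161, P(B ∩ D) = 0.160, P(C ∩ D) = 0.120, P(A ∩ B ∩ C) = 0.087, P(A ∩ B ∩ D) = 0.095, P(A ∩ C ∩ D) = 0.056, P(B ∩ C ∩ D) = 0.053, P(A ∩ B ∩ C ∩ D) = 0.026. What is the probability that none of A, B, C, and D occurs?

0.121

Using inclusion–exclusion:
P(A ∪ B ∪ C ∪ D) = 0.356 + 0.469 + 0.402 + 0.333 − 0.206 − 0.146 − 0.153 − 0.161 − 0.160 − 0.120 + 0.087 + 0.095 + 0.056 + 0.053 − 0.026 = 0.879
P(none) = 1 − 0.879 = 0.121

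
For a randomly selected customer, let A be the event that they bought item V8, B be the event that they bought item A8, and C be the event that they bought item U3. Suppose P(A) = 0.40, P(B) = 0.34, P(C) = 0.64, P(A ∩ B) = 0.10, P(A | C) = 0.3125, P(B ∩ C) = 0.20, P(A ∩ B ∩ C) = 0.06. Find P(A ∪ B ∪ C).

0.94

P(A ∩ C) = P(C)·P(A|C) = 0.64 × 0.3125 = 0.20
P(A ∪ B ∪ C) = 0.40 + 0.34 + 0.64 − 0.10 − 0.20 − 0.20 + 0.06 = 0.94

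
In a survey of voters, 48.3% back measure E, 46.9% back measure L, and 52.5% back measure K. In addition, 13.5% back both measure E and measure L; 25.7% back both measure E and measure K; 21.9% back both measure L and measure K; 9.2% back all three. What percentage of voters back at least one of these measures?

95.8%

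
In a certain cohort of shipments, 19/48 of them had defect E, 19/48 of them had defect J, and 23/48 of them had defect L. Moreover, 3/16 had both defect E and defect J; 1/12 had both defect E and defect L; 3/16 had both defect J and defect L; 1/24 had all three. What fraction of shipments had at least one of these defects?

41/48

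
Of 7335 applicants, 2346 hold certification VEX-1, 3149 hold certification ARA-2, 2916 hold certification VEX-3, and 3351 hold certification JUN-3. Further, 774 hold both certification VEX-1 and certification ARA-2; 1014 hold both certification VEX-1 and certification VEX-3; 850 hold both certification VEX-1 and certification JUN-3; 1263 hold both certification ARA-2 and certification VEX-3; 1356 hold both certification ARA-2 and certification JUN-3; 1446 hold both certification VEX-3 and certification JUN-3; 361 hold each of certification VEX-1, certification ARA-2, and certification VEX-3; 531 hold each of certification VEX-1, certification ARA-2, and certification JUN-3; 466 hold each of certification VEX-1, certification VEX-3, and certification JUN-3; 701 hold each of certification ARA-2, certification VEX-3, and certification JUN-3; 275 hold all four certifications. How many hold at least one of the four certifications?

Using inclusion–exclusion:
N(≥1) = 2346 + 3149 + 2916 + 3351 − 774 − 1014 − 850 − 1263 − 1356 − 1446 + 361 + 531 + 466 + 701 − 275 = 6843

6843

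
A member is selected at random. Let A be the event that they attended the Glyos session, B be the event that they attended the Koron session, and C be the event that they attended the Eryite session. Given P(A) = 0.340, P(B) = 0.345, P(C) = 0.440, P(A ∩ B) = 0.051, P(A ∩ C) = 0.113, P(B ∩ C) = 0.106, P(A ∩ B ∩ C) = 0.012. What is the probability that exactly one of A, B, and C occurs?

0.621

Using the inclusion–exclusion count for exactly one event:
P(exactly one) = 0.340 + 0.345 + 0.440 − 2·0.051 − 2·0.113 − 2·0.106 + 3·0.012 = 0.621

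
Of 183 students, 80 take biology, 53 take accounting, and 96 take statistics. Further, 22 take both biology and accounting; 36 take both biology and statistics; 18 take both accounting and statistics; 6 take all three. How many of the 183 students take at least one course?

Using inclusion–exclusion:
N(≥1) = 80 + 53 + 96 − 22 − 36 − 18 + 6 = 159

159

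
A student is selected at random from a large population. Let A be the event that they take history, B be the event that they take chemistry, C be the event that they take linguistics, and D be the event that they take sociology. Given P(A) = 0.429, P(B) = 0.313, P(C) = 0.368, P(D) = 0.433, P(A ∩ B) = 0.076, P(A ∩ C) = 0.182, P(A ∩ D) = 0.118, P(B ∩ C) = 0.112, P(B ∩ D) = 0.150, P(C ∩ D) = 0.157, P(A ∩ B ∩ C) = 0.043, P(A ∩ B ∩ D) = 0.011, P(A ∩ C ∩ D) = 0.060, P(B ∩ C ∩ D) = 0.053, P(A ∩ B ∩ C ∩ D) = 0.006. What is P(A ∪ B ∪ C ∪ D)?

P(A ∪ B ∪ C ∪ D) = 0.429 + 0.313 + 0.368 + 0.433 − 0.076 − 0.182 − 0.118 − 0.112 − 0.150 − 0.157 + 0.043 + 0.011 + 0.060 + 0.053 − 0.006 = 0.909

0.909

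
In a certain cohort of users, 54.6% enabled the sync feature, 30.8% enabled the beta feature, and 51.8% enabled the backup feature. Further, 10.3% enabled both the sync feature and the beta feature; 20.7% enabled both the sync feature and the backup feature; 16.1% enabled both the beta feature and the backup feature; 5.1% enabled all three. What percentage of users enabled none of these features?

4.8%

P(≥1) = 54.6 + 30.8 + 51.8 − 10.3 − 20.7 − 16.1 + 5.1 = 95.2%
P(none) = 100% − 95.2% = 4.8%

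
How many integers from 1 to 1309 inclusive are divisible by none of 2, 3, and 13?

By inclusion–exclusion:
⌊1309/2⌋ + ⌊1309/3⌋ + ⌊1309/13⌋ − ⌊1309/6⌋ − ⌊1309/26⌋ − ⌊1309/39⌋ + ⌊1309/78⌋ = 654 + 436 + 100 − 218 − 50 − 33 + 16 = 905
1309 − 905 = 404

404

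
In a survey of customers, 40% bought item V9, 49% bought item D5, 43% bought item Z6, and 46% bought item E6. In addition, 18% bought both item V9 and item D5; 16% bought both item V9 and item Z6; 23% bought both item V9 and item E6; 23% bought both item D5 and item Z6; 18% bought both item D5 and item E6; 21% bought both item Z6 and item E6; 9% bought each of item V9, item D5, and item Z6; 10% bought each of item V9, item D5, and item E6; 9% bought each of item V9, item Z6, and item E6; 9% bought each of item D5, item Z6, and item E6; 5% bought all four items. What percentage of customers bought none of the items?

P(at least one) = 40 + 49 + 43 + 46 − 18 − 16 − 23 − 23 − 18 − 21 + 9 + 10 + 9 + 9 − 5 = 91%
P(none) = 100% − 91% = 9%

9%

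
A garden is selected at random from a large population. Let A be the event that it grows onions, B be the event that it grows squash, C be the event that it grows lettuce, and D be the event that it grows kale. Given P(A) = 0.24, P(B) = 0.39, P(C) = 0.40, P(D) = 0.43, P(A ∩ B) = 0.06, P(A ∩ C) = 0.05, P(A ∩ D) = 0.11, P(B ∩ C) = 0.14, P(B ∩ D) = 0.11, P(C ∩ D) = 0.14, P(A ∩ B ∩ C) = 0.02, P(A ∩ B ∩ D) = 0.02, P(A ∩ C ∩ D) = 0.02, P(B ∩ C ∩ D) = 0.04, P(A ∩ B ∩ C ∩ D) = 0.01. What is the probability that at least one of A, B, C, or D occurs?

Apply inclusion-exclusion:
P(A ∪ B ∪ C ∪ D) = 0.24 + 0.39 + 0.40 + 0.43 − 0.06 − 0.05 − 0.11 − 0.14 − 0.11 − 0.14 + 0.02 + 0.02 + 0.02 + 0.04 − 0.01 = 0.94

0.94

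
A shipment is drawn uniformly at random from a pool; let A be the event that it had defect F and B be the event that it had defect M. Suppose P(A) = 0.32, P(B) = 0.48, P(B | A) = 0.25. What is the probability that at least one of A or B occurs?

0.72

P(A ∩ B) = P(A)·P(B|A) = 0.32 × 0.25 = 0.08
P(A ∪ B) = 0.32 + 0.48 − 0.08 = 0.72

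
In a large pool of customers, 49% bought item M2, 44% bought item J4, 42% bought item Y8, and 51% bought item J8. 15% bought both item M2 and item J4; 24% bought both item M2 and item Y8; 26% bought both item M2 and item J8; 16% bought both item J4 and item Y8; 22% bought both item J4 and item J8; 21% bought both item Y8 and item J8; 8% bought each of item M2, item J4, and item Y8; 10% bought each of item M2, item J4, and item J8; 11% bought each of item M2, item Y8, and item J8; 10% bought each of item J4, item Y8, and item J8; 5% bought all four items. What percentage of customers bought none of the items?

Inclusion–exclusion gives
P(union) = 49 + 44 + 42 + 51 − 15 − 24 − 26 − 16 − 22 − 21 + 8 + 10 + 11 + 10 − 5 = 96%
P(none) = 100% − 96% = 4%

4%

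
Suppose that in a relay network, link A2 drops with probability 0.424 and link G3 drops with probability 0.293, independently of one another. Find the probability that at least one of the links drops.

Since the events are independent, P(none) is the product of the individual non-occurrence probabilities.
P(none) = (1 − 0.424) × (1 − 0.293) = 0.576 × 0.707 = 0.407232
P(at least one) = 1 − 0.407232 = 0.592768

0.592768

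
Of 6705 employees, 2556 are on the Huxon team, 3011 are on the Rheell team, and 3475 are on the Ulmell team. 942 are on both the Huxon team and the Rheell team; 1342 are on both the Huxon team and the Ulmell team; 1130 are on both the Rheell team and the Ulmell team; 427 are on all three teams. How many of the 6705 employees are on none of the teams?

650

By inclusion-exclusion,
|union| = 2556 + 3011 + 3475 − 942 − 1342 − 1130 + 427 = 6055
None: 6705 − 6055 = 650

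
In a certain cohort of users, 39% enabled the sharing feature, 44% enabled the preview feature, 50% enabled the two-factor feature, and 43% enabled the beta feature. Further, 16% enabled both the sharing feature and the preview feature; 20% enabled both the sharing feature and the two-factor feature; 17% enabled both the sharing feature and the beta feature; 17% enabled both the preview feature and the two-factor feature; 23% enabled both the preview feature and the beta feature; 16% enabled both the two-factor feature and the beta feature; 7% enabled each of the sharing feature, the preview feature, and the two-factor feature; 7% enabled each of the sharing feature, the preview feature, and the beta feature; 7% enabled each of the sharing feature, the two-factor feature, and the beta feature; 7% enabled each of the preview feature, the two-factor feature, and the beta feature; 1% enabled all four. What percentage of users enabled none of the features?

P(union) = 39 + 44 + 50 + 43 − 16 − 20 − 17 − 17 − 23 − 16 + 7 + 7 + 7 + 7 − 1 = 94%
P(none) = 100% − 94% = 6%

6%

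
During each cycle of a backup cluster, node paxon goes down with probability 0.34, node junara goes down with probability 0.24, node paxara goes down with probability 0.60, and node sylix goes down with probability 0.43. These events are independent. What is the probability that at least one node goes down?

0.8856352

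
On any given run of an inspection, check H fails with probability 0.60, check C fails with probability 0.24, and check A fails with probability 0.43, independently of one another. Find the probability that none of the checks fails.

Independence gives P(none) = ∏(1 − pᵢ).
P(none) = (1 − 0.60) × (1 − 0.24) × (1 − 0.43) = 0.40 × 0.76 × 0.57 = 0.17328

0.17328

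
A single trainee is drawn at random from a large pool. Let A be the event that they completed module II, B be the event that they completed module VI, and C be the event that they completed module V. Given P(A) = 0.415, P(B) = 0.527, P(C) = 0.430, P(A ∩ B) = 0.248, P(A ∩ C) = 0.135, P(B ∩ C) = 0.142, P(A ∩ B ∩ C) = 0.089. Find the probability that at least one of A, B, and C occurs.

By inclusion–exclusion:
P(A ∪ B ∪ C) = 0.415 + 0.527 + 0.430 − 0.248 − 0.135 − 0.142 + 0.089 = 0.936

0.936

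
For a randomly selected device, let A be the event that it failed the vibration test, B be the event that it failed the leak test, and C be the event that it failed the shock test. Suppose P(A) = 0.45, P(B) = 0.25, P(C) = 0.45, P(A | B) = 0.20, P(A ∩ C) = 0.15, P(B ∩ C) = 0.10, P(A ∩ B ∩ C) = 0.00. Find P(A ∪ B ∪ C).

P(A ∩ B) = P(B)·P(A|B) = 0.25 × 0.20 = 0.05
P(A ∪ B ∪ C) = 0.45 + 0.25 + 0.45 − 0.05 − 0.15 − 0.10 + 0.00 = 0.85

0.85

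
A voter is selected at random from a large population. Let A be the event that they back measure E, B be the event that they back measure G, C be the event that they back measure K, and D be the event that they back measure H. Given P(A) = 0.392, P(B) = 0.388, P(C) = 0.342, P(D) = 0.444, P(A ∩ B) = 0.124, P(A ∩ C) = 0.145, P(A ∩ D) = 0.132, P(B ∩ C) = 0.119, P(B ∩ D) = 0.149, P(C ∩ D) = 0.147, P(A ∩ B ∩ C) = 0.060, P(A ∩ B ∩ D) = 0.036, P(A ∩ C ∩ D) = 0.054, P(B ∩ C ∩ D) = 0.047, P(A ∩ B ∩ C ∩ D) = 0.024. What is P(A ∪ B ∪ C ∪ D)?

0.923

P(A ∪ B ∪ C ∪ D) = 0.392 + 0.388 + 0.342 + 0.444 − 0.124 − 0.145 − 0.132 − 0.119 − 0.149 − 0.147 + 0.060 + 0.036 + 0.054 + 0.047 − 0.024 = 0.923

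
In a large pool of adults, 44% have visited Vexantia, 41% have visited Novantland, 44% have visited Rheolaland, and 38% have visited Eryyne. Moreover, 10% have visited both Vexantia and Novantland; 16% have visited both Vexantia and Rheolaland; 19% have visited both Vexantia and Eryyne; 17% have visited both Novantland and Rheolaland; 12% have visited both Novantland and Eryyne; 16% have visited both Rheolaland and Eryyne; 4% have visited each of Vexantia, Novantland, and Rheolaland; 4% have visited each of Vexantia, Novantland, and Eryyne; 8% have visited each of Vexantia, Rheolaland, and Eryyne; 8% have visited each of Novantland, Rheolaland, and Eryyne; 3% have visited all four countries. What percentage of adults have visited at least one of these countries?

By inclusion-exclusion,
P(union) = 44 + 41 + 44 + 38 − 10 − 16 − 19 − 17 − 12 − 16 + 4 + 4 + 8 + 8 − 3 = 98%

98%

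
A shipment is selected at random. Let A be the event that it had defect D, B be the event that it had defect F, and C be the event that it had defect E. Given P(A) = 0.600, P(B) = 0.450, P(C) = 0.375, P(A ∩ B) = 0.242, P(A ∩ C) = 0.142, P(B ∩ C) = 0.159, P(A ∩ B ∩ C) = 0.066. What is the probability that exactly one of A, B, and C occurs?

By inclusion–exclusion (exactly-one form):
P(exactly one) = 0.600 + 0.450 + 0.375 − 2·0.242 − 2·0.142 − 2·0.159 + 3·0.066 = 0.537

0.537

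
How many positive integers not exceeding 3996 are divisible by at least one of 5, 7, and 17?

1416

⌊3996/5⌋ + ⌊3996/7⌋ + ⌊3996/17⌋ − ⌊3996/35⌋ − ⌊3996/85⌋ − ⌊3996/119⌋ + ⌊3996/595⌋ = 799 + 570 + 235 − 114 − 47 − 33 + 6 = 1416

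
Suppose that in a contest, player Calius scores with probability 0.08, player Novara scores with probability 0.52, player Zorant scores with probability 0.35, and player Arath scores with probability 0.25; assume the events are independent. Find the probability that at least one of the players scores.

0.78472

P(none) = (1 − 0.08) × (1 − 0.52) × (1 − 0.35) × (1 − 0.25) = 0.92 × 0.48 × 0.65 × 0.75 = 0.21528
P(at least one) = 1 − 0.21528 = 0.78472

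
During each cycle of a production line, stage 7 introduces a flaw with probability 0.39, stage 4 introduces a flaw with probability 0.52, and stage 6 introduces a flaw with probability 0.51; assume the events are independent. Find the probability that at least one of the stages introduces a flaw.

0.856528

Since the events are independent, P(none) is the product of the individual non-occurrence probabilities.
P(none) = (1 − 0.39) × (1 − 0.52) × (1 − 0.51) = 0.61 × 0.48 × 0.49 = 0.143472
P(at least one) = 1 − 0.143472 = 0.856528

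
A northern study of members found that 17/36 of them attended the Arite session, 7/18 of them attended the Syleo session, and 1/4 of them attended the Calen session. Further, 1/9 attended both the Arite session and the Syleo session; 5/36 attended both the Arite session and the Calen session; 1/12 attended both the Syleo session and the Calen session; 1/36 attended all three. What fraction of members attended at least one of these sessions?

By inclusion-exclusion,
P(union) = 17/36 + 7/18 + 1/4 − 1/9 − 5/36 − 1/12 + 1/36 = 29/36

29/36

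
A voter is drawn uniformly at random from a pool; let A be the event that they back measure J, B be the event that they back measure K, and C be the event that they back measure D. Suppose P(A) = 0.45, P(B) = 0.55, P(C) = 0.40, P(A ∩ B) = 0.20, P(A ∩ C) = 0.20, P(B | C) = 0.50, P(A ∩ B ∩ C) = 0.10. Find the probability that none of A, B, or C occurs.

0.10

P(B ∩ C) = P(C)·P(B|C) = 0.40 × 0.50 = 0.20
P(A ∪ B ∪ C) = 0.45 + 0.55 + 0.40 − 0.20 − 0.20 − 0.20 + 0.10 = 0.90
P(none) = 1 − 0.90 = 0.10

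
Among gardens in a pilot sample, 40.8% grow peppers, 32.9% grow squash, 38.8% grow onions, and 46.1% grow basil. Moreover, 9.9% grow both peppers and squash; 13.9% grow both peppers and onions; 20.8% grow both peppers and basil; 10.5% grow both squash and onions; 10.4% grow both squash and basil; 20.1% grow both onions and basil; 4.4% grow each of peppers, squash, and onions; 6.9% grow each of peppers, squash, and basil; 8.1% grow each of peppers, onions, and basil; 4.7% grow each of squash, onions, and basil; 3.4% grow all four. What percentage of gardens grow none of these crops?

6.3%

By inclusion-exclusion,
P(≥1) = 40.8 + 32.9 + 38.8 + 46.1 − 9.9 − 13.9 − 20.8 − 10.5 − 10.4 − 20.1 + 4.4 + 6.9 + 8.1 + 4.7 − 3.4 = 93.7%
P(none) = 100% − 93.7% = 6.3%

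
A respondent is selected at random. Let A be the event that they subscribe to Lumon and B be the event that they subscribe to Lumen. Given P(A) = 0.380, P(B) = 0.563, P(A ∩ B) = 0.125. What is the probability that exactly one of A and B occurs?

P(exactly one) = 0.380 + 0.563 − 2·0.125 = 0.693

0.693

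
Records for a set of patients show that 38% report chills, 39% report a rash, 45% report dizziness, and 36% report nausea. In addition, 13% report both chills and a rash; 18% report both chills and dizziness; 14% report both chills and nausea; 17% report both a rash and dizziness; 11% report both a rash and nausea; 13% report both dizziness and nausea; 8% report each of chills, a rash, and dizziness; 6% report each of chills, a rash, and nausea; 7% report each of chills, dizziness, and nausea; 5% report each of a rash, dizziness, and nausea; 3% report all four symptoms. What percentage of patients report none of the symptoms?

5%

P(≥1) = 38 + 39 + 45 + 36 − 13 − 18 − 14 − 17 − 11 − 13 + 8 + 6 + 7 + 5 − 3 = 95%
P(none) = 100% − 95% = 5%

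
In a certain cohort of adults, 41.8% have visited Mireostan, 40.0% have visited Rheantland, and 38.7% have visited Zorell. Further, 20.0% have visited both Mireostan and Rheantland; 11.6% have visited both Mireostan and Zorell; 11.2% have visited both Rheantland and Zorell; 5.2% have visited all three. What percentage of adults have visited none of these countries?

17.1%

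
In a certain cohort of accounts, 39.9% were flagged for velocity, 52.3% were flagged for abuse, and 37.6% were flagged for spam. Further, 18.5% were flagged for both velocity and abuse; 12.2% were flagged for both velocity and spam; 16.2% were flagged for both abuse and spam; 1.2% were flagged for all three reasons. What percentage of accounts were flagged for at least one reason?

84.1%

Apply inclusion-exclusion:
P(at least one) = 39.9 + 52.3 + 37.6 − 18.5 − 12.2 − 16.2 + 1.2 = 84.1%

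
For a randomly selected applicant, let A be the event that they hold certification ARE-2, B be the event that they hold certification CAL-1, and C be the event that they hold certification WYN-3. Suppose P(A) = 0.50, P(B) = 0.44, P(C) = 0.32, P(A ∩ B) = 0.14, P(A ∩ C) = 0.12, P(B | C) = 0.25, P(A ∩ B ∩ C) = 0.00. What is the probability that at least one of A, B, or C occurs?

0.92

P(B ∩ C) = P(C)·P(B|C) = 0.32 × 0.25 = 0.08
P(A ∪ B ∪ C) = 0.50 + 0.44 + 0.32 − 0.14 − 0.12 − 0.08 + 0.00 = 0.92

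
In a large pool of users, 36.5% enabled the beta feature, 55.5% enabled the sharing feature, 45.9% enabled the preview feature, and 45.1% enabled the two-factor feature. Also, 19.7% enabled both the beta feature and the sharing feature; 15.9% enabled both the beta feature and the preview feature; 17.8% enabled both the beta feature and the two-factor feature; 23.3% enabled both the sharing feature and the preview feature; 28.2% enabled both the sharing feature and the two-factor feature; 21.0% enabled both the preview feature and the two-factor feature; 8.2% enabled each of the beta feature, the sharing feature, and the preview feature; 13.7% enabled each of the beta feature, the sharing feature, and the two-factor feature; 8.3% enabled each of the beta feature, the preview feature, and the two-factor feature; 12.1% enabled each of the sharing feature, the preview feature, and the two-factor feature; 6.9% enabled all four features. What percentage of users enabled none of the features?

By inclusion–exclusion:
P(≥1) = 36.5 + 55.5 + 45.9 + 45.1 − 19.7 − 15.9 − 17.8 − 23.3 − 28.2 − 21.0 + 8.2 + 13.7 + 8.3 + 12.1 − 6.9 = 92.5%
P(none) = 100% − 92.5% = 7.5%

7.5%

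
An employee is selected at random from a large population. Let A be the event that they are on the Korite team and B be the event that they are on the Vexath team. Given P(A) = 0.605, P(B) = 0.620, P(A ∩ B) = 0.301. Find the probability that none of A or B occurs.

Inclusion–exclusion gives
P(A ∪ B) = 0.605 + 0.620 − 0.301 = 0.924
P(none) = 1 − 0.924 = 0.076

0.076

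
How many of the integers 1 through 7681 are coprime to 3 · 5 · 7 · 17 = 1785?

Apply inclusion-exclusion:
⌊7681/3⌋ + ⌊7681/5⌋ + ⌊7681/7⌋ + ⌊7681/17⌋ − ⌊7681/15⌋ − ⌊7681/21⌋ − ⌊7681/51⌋ − ⌊7681/35⌋ − ⌊7681/85⌋ − ⌊7681/119⌋ + ⌊7681/105⌋ + ⌊7681/255⌋ + ⌊7681/357⌋ + ⌊7681/595⌋ − ⌊7681/1785⌋ = 2560 + 1536 + 1097 + 451 − 512 − 365 − 150 − 219 − 90 − 64 + 73 + 30 + 21 + 12 − 4 = 4376
7681 − 4376 = 3305

3305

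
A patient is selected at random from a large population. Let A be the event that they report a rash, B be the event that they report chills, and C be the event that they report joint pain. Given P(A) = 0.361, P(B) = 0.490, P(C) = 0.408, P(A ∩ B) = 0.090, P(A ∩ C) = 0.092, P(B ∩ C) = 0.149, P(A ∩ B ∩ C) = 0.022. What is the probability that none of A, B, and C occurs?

0.050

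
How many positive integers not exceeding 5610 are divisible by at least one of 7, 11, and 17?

1496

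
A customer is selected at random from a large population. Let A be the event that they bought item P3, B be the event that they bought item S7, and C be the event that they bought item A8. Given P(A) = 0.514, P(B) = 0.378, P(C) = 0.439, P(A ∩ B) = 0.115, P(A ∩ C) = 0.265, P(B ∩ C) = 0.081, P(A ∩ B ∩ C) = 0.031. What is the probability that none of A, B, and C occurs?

0.099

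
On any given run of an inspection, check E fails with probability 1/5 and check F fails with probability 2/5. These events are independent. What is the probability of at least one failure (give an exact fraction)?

13/25

P(none) = (1 − 1/5) × (1 − 2/5) = 4/5 × 3/5 = 12/25
P(at least one) = 1 − 12/25 = 13/25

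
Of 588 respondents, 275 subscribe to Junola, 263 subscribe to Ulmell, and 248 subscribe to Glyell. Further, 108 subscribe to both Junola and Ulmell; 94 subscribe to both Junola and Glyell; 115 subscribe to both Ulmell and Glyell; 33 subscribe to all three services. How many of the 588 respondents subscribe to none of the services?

|union| = 275 + 263 + 248 − 108 − 94 − 115 + 33 = 502
None: 588 − 502 = 86

86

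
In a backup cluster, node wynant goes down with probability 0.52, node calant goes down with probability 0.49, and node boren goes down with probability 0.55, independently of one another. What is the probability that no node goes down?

P(none) = (1 − 0.52) × (1 − 0.49) × (1 − 0.55) = 0.48 × 0.51 × 0.45 = 0.11016

0.11016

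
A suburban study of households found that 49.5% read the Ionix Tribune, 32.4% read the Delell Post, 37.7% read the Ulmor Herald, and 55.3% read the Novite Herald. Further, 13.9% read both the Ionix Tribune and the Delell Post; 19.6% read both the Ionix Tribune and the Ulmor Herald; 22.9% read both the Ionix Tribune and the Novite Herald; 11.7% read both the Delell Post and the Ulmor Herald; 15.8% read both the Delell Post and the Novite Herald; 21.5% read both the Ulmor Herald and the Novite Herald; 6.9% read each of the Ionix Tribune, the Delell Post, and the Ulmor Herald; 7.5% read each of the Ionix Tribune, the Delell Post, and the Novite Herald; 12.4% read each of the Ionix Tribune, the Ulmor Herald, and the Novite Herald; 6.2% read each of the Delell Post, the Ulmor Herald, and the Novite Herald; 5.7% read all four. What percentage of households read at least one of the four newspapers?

96.8%

By inclusion–exclusion:
P(≥1) = 49.5 + 32.4 + 37.7 + 55.3 − 13.9 − 19.6 − 22.9 − 11.7 − 15.8 − 21.5 + 6.9 + 7.5 + 12.4 + 6.2 − 5.7 = 96.8%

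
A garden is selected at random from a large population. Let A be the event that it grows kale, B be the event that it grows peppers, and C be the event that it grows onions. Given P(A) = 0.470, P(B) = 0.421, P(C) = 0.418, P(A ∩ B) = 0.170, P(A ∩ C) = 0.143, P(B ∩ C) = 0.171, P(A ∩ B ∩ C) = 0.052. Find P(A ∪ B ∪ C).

0.877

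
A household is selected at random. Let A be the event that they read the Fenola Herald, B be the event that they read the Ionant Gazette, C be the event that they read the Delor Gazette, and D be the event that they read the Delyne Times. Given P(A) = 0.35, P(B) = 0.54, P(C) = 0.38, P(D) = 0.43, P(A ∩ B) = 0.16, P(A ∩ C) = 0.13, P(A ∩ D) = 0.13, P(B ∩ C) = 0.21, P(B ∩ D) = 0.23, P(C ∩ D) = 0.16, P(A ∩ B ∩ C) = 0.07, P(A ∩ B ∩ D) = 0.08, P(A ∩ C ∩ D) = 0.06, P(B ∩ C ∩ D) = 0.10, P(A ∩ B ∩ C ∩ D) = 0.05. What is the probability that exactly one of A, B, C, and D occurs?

P(exactly one) = 0.35 + 0.54 + 0.38 + 0.43 − 2·0.16 − 2·0.13 − 2·0.13 − 2·0.21 − 2·0.23 − 2·0.16 + 3·0.07 + 3·0.08 + 3·0.06 + 3·0.10 − 4·0.05 = 0.39

0.39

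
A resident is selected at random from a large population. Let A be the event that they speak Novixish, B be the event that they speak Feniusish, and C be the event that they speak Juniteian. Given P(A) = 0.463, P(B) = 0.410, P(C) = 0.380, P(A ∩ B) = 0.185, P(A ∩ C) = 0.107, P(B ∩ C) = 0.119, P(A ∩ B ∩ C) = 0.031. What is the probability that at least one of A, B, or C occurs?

By inclusion-exclusion,
P(A ∪ B ∪ C) = 0.463 + 0.410 + 0.380 − 0.185 − 0.107 − 0.119 + 0.031 = 0.873

0.873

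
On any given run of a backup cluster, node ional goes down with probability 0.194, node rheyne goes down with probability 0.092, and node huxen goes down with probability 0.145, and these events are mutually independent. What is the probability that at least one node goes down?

0.37426996

P(none) = (1 − 0.194) × (1 − 0.092) × (1 − 0.145) = 0.806 × 0.908 × 0.855 = 0.62573004
P(at least one) = 1 − 0.62573004 = 0.37426996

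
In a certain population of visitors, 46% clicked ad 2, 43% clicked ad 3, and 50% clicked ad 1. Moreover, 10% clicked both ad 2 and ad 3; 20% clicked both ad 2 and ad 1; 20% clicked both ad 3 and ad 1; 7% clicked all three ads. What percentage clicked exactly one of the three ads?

By inclusion–exclusion (exactly-one form):
P(exactly one) = 46 + 43 + 50 − 2·10 − 2·20 − 2·20 + 3·7 = 60%

60%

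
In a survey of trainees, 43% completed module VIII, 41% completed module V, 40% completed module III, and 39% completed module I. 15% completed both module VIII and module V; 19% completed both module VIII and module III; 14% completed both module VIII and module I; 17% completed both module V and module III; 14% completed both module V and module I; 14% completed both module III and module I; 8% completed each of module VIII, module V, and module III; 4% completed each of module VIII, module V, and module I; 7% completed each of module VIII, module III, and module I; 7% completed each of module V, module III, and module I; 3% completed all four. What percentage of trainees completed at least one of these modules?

93%

P(union) = 43 + 41 + 40 + 39 − 15 − 19 − 14 − 17 − 14 − 14 + 8 + 4 + 7 + 7 − 3 = 93%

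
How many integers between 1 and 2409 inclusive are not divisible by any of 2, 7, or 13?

953

Apply inclusion-exclusion:
⌊2409/2⌋ + ⌊2409/7⌋ + ⌊2409/13⌋ − ⌊2409/14⌋ − ⌊2409/26⌋ − ⌊2409/91⌋ + ⌊2409/182⌋ = 1204 + 344 + 185 − 172 − 92 − 26 + 13 = 1456
2409 − 1456 = 953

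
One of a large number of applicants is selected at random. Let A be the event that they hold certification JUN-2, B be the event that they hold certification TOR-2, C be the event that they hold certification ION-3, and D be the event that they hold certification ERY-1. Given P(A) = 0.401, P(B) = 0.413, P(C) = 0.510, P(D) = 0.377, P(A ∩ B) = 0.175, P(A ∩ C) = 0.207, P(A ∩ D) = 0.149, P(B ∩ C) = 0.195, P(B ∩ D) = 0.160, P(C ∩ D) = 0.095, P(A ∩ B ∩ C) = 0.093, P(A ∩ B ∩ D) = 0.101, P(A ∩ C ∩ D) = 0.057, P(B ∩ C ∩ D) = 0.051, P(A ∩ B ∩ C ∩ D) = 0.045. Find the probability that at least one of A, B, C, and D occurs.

By inclusion-exclusion,
P(A ∪ B ∪ C ∪ D) = 0.401 + 0.413 + 0.510 + 0.377 − 0.175 − 0.207 − 0.149 − 0.195 − 0.160 − 0.095 + 0.093 + 0.101 + 0.057 + 0.051 − 0.045 = 0.977

0.977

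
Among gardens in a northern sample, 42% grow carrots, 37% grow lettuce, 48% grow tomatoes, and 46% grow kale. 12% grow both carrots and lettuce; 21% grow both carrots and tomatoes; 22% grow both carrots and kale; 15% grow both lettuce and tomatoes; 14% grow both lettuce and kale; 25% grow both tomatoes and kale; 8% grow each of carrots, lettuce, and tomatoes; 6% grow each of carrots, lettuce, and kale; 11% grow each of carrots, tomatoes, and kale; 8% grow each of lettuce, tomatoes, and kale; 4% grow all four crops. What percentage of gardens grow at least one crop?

93%

By inclusion–exclusion:
P(union) = 42 + 37 + 48 + 46 − 12 − 21 − 22 − 15 − 14 − 25 + 8 + 6 + 11 + 8 − 4 = 93%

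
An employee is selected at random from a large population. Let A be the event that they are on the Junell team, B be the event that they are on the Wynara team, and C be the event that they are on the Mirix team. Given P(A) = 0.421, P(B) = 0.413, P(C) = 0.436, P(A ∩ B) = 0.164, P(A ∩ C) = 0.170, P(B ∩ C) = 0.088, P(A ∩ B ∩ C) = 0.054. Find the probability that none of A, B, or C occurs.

By inclusion-exclusion,
P(A ∪ B ∪ C) = 0.421 + 0.413 + 0.436 − 0.164 − 0.170 − 0.088 + 0.054 = 0.902
P(none) = 1 − 0.902 = 0.098

0.098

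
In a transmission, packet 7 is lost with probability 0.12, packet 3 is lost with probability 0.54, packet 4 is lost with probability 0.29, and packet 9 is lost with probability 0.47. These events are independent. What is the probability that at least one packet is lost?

P(none) = (1 − 0.12) × (1 − 0.54) × (1 − 0.29) × (1 − 0.47) = 0.88 × 0.46 × 0.71 × 0.53 = 0.15232624
P(at least one) = 1 − 0.15232624 = 0.84767376

0.84767376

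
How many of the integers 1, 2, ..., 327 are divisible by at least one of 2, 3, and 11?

228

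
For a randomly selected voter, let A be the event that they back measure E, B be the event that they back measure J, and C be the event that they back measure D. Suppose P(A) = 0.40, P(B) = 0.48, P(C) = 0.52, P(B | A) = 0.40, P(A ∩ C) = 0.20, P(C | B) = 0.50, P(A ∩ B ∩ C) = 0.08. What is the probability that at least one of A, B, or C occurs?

P(A ∩ B) = P(A)·P(B|A) = 0.40 × 0.40 = 0.16
P(B ∩ C) = P(B)·P(C|B) = 0.48 × 0.50 = 0.24
P(A ∪ B ∪ C) = 0.40 + 0.48 + 0.52 − 0.16 − 0.20 − 0.24 + 0.08 = 0.88

0.88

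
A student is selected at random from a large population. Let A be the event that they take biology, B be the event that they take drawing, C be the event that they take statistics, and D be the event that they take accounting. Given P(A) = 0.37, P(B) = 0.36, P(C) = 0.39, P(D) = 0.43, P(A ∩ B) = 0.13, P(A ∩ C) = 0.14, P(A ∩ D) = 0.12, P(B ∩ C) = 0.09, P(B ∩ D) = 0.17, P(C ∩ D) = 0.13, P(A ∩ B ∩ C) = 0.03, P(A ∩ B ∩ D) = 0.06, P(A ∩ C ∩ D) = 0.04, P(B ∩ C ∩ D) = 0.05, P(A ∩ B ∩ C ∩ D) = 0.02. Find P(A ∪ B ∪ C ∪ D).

0.93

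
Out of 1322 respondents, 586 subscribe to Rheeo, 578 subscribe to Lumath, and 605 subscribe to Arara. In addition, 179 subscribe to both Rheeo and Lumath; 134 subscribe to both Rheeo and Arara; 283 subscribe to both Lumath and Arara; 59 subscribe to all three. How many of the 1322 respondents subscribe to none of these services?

By inclusion–exclusion:
N(≥1) = 586 + 578 + 605 − 179 − 134 − 283 + 59 = 1232
None: 1322 − 1232 = 90

90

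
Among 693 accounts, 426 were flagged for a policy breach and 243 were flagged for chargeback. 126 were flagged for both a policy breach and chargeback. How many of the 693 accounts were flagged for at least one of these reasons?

|union| = 426 + 243 − 126 = 543

543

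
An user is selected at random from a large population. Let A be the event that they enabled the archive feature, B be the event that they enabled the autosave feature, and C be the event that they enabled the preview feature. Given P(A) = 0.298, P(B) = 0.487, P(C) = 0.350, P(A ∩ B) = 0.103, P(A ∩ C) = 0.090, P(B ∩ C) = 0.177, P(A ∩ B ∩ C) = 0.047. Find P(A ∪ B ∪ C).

0.812

Inclusion–exclusion gives
P(A ∪ B ∪ C) = 0.298 + 0.487 + 0.350 − 0.103 − 0.090 − 0.177 + 0.047 = 0.812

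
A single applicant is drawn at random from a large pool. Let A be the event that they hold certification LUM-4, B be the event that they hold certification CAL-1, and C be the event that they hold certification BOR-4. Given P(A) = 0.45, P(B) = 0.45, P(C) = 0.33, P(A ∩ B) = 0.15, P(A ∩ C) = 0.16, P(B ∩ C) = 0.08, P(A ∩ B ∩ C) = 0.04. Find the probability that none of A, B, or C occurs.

P(A ∪ B ∪ C) = 0.45 + 0.45 + 0.33 − 0.15 − 0.16 − 0.08 + 0.04 = 0.88
P(none) = 1 − 0.88 = 0.12

0.12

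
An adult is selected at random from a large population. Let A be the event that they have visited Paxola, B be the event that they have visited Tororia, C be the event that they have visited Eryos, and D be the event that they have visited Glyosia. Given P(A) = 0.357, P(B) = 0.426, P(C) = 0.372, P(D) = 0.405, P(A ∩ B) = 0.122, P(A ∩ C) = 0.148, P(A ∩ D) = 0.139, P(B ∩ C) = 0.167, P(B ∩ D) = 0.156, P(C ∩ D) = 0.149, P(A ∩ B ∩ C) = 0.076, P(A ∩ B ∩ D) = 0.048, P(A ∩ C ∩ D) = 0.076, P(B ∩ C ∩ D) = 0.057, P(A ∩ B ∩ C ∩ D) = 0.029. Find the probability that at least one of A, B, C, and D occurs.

0.907

Inclusion–exclusion gives
P(A ∪ B ∪ C ∪ D) = 0.357 + 0.426 + 0.372 + 0.405 − 0.122 − 0.148 − 0.139 − 0.167 − 0.156 − 0.149 + 0.076 + 0.048 + 0.076 + 0.057 − 0.029 = 0.907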